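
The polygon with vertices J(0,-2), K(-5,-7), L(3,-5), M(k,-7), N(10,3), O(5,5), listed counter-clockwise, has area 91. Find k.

9

Write out the shoelace sum; only the two edges meeting at M involve k:
2·Area = [(3·(-7) − k·(-5)) + (k·3 − 10·(-7))] + 61
       = 8·k + 110 = 182
⇒ k = 9.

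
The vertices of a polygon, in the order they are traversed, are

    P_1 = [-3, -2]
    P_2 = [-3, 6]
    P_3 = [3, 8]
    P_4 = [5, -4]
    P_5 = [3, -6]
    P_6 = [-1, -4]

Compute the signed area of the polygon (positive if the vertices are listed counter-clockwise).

Apply the shoelace formula: 2A = Σ (x_i·y_{i+1} − x_{i+1}·y_i), indices taken mod 6.
P_1→P_2: (-3)(6) − (-3)(-2) = -24
P_2→P_3: (-3)(8) − (3)(6) = -42
P_3→P_4: (3)(-4) − (5)(8) = -52
P_4→P_5: (5)(-6) − (3)(-4) = -18
P_5→P_6: (3)(-4) − (-1)(-6) = -18
P_6→P_1: (-1)(-2) − (-3)(-4) = -10
Σ = -164
Signed area = Σ/2 = -82 (negative ⇒ clockwise traversal).

-82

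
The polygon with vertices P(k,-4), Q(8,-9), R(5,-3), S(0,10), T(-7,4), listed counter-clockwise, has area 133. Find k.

Write out the shoelace sum; only the two edges meeting at P involve k:
2·Area = [((-7)·(-4) − k·4) + (k·(-9) − 8·(-4))] + 141
       = -13·k + 201 = 266
⇒ k = -5.

-5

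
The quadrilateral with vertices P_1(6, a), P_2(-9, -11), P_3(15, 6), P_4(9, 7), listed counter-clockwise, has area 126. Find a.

11

Write out the shoelace sum; only the two edges meeting at P_1 involve a:
2·Area = [(9·a − 6·7) + (6·(-11) − (-9)·a)] + 162
       = 18·a + 54 = 252
⇒ a = 11.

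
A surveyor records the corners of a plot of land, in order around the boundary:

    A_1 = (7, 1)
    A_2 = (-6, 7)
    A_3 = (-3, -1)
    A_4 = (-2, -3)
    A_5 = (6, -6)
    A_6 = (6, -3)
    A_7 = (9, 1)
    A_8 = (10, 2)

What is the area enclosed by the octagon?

Apply Gauss's area formula: 2A = Σ (x_i·y_{i+1} − x_{i+1}·y_i), indices taken mod 8.
A_1→A_2: (7)(7) − (-6)(1) = 55
A_2→A_3: (-6)(-1) − (-3)(7) = 27
A_3→A_4: (-3)(-3) − (-2)(-1) = 7
A_4→A_5: (-2)(-6) − (6)(-3) = 30
A_5→A_6: (6)(-3) − (6)(-6) = 18
A_6→A_7: (6)(1) − (9)(-3) = 33
A_7→A_8: (9)(2) − (10)(1) = 8
A_8→A_1: (10)(1) − (7)(2) = -4
Σ = 174
Area = |Σ|/2 = 87.

87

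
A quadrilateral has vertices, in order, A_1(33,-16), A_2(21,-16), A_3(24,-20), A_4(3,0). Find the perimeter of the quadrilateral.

|A_1A_2| = √((-12)² + (0)²) = √144 = 12
|A_2A_3| = √((3)² + (-4)²) = √25 = 5
|A_3A_4| = √((-21)² + (20)²) = √841 = 29
|A_4A_1| = √((30)² + (-16)²) = √1156 = 34
Perimeter = 12 + 5 + 29 + 34 = 80.

80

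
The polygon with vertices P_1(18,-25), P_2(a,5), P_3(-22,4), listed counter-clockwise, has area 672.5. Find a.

The doubled signed area Σ (x_i y_{i+1} − x_{i+1} y_i) is linear in a.
With a=0 it equals 678; the coefficient of a is 29 (from the two edges through P_2).
So 29·a + 678 = 2·672.5 = 1345 ⇒ a = 23.

23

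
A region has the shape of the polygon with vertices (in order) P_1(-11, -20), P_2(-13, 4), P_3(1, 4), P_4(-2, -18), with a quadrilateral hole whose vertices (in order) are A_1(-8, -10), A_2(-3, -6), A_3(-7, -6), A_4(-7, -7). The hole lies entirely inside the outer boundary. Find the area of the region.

Outer boundary:
Apply the surveyor's formula: 2A = Σ (x_i·y_{i+1} − x_{i+1}·y_i), indices taken mod 4.
Σ = (-304) + (-56) + (-10) + (-158) = -528
Area = |Σ|/2 = 264.
Hole:
A_1→A_2: (-8)(-6) − (-3)(-10) = 18
A_2→A_3: (-3)(-6) − (-7)(-6) = -24
A_3→A_4: (-7)(-7) − (-7)(-6) = 7
A_4→A_1: (-7)(-10) − (-8)(-7) = 14
Σ = 15
Area = |Σ|/2 = 7.5.
Net area = 264 − 7.5 = 256.5.

256.5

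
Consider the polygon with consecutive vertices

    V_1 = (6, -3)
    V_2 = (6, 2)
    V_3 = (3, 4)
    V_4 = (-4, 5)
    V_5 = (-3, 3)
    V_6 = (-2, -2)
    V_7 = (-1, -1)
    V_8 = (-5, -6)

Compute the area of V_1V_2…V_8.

73

Apply the shoelace (surveyor's) formula: 2A = Σ (x_i·y_{i+1} − x_{i+1}·y_i), indices taken mod 8.
Σ = (30) + (18) + (31) + (3) + (12) + (0) + (1) + (51) = 146
Area = |Σ|/2 = 73.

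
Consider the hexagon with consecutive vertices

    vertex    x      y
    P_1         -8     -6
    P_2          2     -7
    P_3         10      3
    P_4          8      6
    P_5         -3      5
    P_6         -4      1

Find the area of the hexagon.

Apply the shoelace formula: 2A = Σ (x_i·y_{i+1} − x_{i+1}·y_i), indices taken mod 6.
Σ = (68) + (76) + (36) + (58) + (17) + (32) = 287
Area = |Σ|/2 = 143.5.

143.5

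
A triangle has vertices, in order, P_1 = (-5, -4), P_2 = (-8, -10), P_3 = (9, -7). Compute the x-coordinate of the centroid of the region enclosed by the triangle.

Apply the shoelace (surveyor's) formula. First the cross-terms c_i = x_i·y_{i+1} − x_{i+1}·y_i:
  18, 146, -71  ⇒  2A = 93, A = 46.5.
Then Σ (x_i + x_{i+1})·c_i = -372, so x̄ = -372 / (6·46.5) = -4/3.

-4/3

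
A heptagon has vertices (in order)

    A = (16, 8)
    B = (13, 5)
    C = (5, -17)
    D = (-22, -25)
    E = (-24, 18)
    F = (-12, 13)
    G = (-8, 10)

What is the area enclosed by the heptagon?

Σ = (-24) + (-246) + (-499) + (-996) + (-96) + (-16) + (-224) = -2101
Area = |Σ|/2 = 1050.5.

1050.5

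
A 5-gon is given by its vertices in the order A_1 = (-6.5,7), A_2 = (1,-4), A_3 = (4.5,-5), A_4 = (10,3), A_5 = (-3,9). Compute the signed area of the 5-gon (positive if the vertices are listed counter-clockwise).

Apply the shoelace formula: 2A = Σ (x_i·y_{i+1} − x_{i+1}·y_i), indices taken mod 5.
A_1→A_2: (-6.5)(-4) − (1)(7) = 19
A_2→A_3: (1)(-5) − (4.5)(-4) = 13
A_3→A_4: (4.5)(3) − (10)(-5) = 63.5
A_4→A_5: (10)(9) − (-3)(3) = 99
A_5→A_1: (-3)(7) − (-6.5)(9) = 37.5
Σ = 232
Signed area = Σ/2 = 116 (positive ⇒ counter-clockwise traversal).

116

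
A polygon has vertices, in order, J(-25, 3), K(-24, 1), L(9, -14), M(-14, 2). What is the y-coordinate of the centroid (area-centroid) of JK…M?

Apply the shoelace formula. First the cross-terms c_i = x_i·y_{i+1} − x_{i+1}·y_i:
  47, 327, -178, 8  ⇒  2A = 204, A = 102.
Then Σ (y_i + y_{i+1})·c_i = -1887, so ȳ = -1887 / (6·102) = -37/12.

-37/12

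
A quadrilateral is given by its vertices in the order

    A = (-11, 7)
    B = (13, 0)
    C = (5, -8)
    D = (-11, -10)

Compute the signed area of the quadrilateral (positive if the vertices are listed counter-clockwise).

A→B: (-11)(0) − (13)(7) = -91
B→C: (13)(-8) − (5)(0) = -104
C→D: (5)(-10) − (-11)(-8) = -138
D→A: (-11)(7) − (-11)(-10) = -187
Σ = -520
Signed area = Σ/2 = -260 (negative ⇒ clockwise traversal).

-260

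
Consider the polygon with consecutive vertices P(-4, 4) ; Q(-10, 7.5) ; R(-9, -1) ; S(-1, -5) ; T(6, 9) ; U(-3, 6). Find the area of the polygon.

113.75

Apply the shoelace (surveyor's) formula: 2A = Σ (x_i·y_{i+1} − x_{i+1}·y_i), indices taken mod 6.
Σ = (10) + (77.5) + (44) + (21) + (63) + (12) = 227.5
Area = |Σ|/2 = 113.75.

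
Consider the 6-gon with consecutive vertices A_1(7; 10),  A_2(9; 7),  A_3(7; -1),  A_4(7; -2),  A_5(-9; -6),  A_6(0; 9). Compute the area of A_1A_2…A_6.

155

Σ = (-41) + (-58) + (-7) + (-60) + (-81) + (-63) = -310
Area = |Σ|/2 = 155.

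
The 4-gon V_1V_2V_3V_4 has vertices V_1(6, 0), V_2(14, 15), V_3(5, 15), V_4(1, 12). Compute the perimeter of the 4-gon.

|V_1V_2| = √((8)² + (15)²) = √289 = 17
|V_2V_3| = √((-9)² + (0)²) = √81 = 9
|V_3V_4| = √((-4)² + (-3)²) = √25 = 5
|V_4V_1| = √((5)² + (-12)²) = √169 = 13
Perimeter = 17 + 9 + 5 + 13 = 44.

44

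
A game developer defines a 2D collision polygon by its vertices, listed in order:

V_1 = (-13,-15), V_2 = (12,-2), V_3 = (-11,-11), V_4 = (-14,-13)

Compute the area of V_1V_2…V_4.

Σ = (206) + (-154) + (-11) + (41) = 82
Area = |Σ|/2 = 41.

41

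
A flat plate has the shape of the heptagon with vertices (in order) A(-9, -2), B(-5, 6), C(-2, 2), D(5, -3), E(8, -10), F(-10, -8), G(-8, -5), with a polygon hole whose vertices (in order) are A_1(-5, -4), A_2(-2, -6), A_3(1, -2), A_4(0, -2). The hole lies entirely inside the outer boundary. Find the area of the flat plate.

Outer boundary:
A→B: (-9)(6) − (-5)(-2) = -64
B→C: (-5)(2) − (-2)(6) = 2
C→D: (-2)(-3) − (5)(2) = -4
D→E: (5)(-10) − (8)(-3) = -26
E→F: (8)(-8) − (-10)(-10) = -164
F→G: (-10)(-5) − (-8)(-8) = -14
G→A: (-8)(-2) − (-9)(-5) = -29
Σ = -299
Area = |Σ|/2 = 149.5.
Hole:
Σ = (22) + (10) + (-2) + (-10) = 20
Area = |Σ|/2 = 10.
Net area = 149.5 − 10 = 139.5.

139.5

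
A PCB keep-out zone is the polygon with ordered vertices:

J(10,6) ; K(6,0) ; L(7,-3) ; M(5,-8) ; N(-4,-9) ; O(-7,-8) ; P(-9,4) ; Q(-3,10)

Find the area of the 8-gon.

Σ = (-36) + (-18) + (-41) + (-77) + (-31) + (-100) + (-78) + (-118) = -499
Area = |Σ|/2 = 249.5.

249.5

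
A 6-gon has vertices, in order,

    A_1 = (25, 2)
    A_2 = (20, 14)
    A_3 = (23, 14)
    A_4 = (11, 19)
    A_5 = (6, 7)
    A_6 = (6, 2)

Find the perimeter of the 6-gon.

|A_1A_2| = √((-5)² + (12)²) = √169 = 13
|A_2A_3| = √((3)² + (0)²) = √9 = 3
|A_3A_4| = √((-12)² + (5)²) = √169 = 13
|A_4A_5| = √((-5)² + (-12)²) = √169 = 13
|A_5A_6| = √((0)² + (-5)²) = √25 = 5
|A_6A_1| = √((19)² + (0)²) = √361 = 19
Perimeter = 13 + 3 + 13 + 13 + 5 + 19 = 66.

66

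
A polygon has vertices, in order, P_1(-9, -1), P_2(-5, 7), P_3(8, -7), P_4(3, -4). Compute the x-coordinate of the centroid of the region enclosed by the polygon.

-334/139

Apply the shoelace formula. First the cross-terms c_i = x_i·y_{i+1} − x_{i+1}·y_i:
  -68, -21, -11, -39  ⇒  2A = -139, A = -69.5.
Then Σ (x_i + x_{i+1})·c_i = 1002, so x̄ = 1002 / (6·(-69.5)) = -334/139.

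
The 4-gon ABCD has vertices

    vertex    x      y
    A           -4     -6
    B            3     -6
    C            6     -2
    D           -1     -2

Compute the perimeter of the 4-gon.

|AB| = √((7)² + (0)²) = √49 = 7
|BC| = √((3)² + (4)²) = √25 = 5
|CD| = √((-7)² + (0)²) = √49 = 7
|DA| = √((-3)² + (-4)²) = √25 = 5
Perimeter = 7 + 5 + 7 + 5 = 24.

24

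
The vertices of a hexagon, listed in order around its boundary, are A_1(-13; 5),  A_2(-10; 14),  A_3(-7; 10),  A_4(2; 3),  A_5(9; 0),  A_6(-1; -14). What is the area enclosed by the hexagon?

Apply the surveyor's formula: 2A = Σ (x_i·y_{i+1} − x_{i+1}·y_i), indices taken mod 6.
Cross-terms: -132, -2, -41, -27, -126, -187  ⇒  Σ = -515
Area = |Σ|/2 = 257.5.

257.5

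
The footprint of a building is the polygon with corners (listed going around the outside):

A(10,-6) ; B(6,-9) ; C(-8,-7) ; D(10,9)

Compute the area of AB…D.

160

Cross-terms: -54, -114, -2, -150  ⇒  Σ = -320
Area = |Σ|/2 = 160.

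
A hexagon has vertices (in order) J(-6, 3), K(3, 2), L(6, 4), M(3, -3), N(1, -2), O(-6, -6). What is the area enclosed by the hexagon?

63

Apply the shoelace formula: 2A = Σ (x_i·y_{i+1} − x_{i+1}·y_i), indices taken mod 6.
J→K: (-6)(2) − (3)(3) = -21
K→L: (3)(4) − (6)(2) = 0
L→M: (6)(-3) − (3)(4) = -30
M→N: (3)(-2) − (1)(-3) = -3
N→O: (1)(-6) − (-6)(-2) = -18
O→J: (-6)(3) − (-6)(-6) = -54
Σ = -126
Area = |Σ|/2 = 63.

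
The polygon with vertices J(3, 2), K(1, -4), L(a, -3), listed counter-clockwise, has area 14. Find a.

6

The doubled signed area Σ (x_i y_{i+1} − x_{i+1} y_i) is linear in a.
With a=0 it equals -8; the coefficient of a is 6 (from the two edges through L).
So 6·a + -8 = 2·14 = 28 ⇒ a = 6.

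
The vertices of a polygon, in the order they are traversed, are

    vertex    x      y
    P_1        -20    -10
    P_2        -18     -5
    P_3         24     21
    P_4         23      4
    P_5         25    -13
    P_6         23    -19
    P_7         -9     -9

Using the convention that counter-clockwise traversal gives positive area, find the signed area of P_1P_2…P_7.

Apply the shoelace formula: 2A = Σ (x_i·y_{i+1} − x_{i+1}·y_i), indices taken mod 7.
Σ = (-80) + (-258) + (-387) + (-399) + (-176) + (-378) + (-90) = -1768
Signed area = Σ/2 = -884 (negative ⇒ clockwise traversal).

-884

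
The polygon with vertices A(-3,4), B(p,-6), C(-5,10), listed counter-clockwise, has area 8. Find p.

3

The doubled signed area Σ (x_i y_{i+1} − x_{i+1} y_i) is linear in p.
With p=0 it equals -2; the coefficient of p is 6 (from the two edges through B).
So 6·p + -2 = 2·8 = 16 ⇒ p = 3.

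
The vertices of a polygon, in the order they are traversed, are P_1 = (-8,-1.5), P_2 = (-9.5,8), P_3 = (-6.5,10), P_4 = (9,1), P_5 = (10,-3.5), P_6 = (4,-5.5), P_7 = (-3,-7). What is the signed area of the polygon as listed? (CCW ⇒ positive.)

Apply Gauss's area formula: 2A = Σ (x_i·y_{i+1} − x_{i+1}·y_i), indices taken mod 7.
Cross-terms: -78.25, -43, -96.5, -41.5, -41, -44.5, -51.5  ⇒  Σ = -396.25
Signed area = Σ/2 = -198.125 (negative ⇒ clockwise traversal).

-198.125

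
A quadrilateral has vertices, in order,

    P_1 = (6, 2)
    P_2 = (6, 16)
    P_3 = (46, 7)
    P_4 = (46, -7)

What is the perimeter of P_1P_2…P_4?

110

|P_1P_2| = √((0)² + (14)²) = √196 = 14
|P_2P_3| = √((40)² + (-9)²) = √1681 = 41
|P_3P_4| = √((0)² + (-14)²) = √196 = 14
|P_4P_1| = √((-40)² + (9)²) = √1681 = 41
Perimeter = 14 + 41 + 14 + 41 = 110.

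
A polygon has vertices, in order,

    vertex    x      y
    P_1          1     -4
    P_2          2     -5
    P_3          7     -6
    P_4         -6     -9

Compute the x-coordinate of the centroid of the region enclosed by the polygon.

Apply Gauss's area formula. First the cross-terms c_i = x_i·y_{i+1} − x_{i+1}·y_i:
  3, 23, -99, 33  ⇒  2A = -40, A = -20.
Then Σ (x_i + x_{i+1})·c_i = -48, so x̄ = -48 / (6·(-20)) = 0.4.

0.4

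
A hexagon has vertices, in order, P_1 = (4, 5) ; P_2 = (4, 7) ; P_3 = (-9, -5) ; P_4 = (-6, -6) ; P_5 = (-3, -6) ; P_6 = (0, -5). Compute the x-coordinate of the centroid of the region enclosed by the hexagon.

-319/192

Apply the shoelace formula. First the cross-terms c_i = x_i·y_{i+1} − x_{i+1}·y_i:
  8, 43, 24, 18, 15, 20  ⇒  2A = 128, A = 64.
Then Σ (x_i + x_{i+1})·c_i = -638, so x̄ = -638 / (6·64) = -319/192.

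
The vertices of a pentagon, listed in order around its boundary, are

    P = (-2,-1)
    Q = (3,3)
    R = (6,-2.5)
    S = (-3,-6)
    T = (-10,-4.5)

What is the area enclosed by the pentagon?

Apply Gauss's area formula: 2A = Σ (x_i·y_{i+1} − x_{i+1}·y_i), indices taken mod 5.
P→Q: (-2)(3) − (3)(-1) = -3
Q→R: (3)(-2.5) − (6)(3) = -25.5
R→S: (6)(-6) − (-3)(-2.5) = -43.5
S→T: (-3)(-4.5) − (-10)(-6) = -46.5
T→P: (-10)(-1) − (-2)(-4.5) = 1
Σ = -117.5
Area = |Σ|/2 = 58.75.

58.75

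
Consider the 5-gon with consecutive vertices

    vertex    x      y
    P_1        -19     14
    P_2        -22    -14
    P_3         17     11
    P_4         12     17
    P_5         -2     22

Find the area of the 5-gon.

707.5

Apply the shoelace formula: 2A = Σ (x_i·y_{i+1} − x_{i+1}·y_i), indices taken mod 5.
Cross-terms: 574, -4, 157, 298, 390  ⇒  Σ = 1415
Area = |Σ|/2 = 707.5.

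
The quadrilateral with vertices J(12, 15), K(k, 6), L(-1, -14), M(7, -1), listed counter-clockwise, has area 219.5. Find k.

-5

The doubled signed area Σ (x_i y_{i+1} − x_{i+1} y_i) is linear in k.
With k=0 it equals 294; the coefficient of k is -29 (from the two edges through K).
So -29·k + 294 = 2·219.5 = 439 ⇒ k = -5.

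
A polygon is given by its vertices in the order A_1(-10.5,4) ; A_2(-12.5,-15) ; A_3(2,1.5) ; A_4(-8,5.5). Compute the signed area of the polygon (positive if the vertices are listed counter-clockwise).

133.75

Apply the surveyor's formula: 2A = Σ (x_i·y_{i+1} − x_{i+1}·y_i), indices taken mod 4.
A_1→A_2: (-10.5)(-15) − (-12.5)(4) = 207.5
A_2→A_3: (-12.5)(1.5) − (2)(-15) = 11.25
A_3→A_4: (2)(5.5) − (-8)(1.5) = 23
A_4→A_1: (-8)(4) − (-10.5)(5.5) = 25.75
Σ = 267.5
Signed area = Σ/2 = 133.75 (positive ⇒ counter-clockwise traversal).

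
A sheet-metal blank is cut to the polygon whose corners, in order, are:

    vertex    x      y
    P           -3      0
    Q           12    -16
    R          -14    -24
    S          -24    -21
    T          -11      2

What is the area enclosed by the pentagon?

509.5

Apply the shoelace formula: 2A = Σ (x_i·y_{i+1} − x_{i+1}·y_i), indices taken mod 5.
Σ = (48) + (-512) + (-282) + (-279) + (6) = -1019
Area = |Σ|/2 = 509.5.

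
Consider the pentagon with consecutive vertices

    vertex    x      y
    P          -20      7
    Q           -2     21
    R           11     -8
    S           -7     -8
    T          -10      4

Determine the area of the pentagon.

431.5

Σ = (-406) + (-215) + (-144) + (-108) + (10) = -863
Area = |Σ|/2 = 431.5.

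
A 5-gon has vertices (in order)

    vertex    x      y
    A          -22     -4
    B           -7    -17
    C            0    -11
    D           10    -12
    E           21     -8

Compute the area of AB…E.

Cross-terms: 346, 77, 110, 172, -260  ⇒  Σ = 445
Area = |Σ|/2 = 222.5.

222.5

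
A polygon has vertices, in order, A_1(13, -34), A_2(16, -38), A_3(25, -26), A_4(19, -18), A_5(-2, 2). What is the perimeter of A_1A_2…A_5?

|A_1A_2| = √((3)² + (-4)²) = √25 = 5
|A_2A_3| = √((9)² + (12)²) = √225 = 15
|A_3A_4| = √((-6)² + (8)²) = √100 = 10
|A_4A_5| = √((-21)² + (20)²) = √841 = 29
|A_5A_1| = √((15)² + (-36)²) = √1521 = 39
Perimeter = 5 + 15 + 10 + 29 + 39 = 98.

98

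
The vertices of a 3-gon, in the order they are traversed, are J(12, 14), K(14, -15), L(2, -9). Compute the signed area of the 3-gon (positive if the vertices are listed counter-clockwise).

-168

Apply the shoelace formula: 2A = Σ (x_i·y_{i+1} − x_{i+1}·y_i), indices taken mod 3.
J→K: (12)(-15) − (14)(14) = -376
K→L: (14)(-9) − (2)(-15) = -96
L→J: (2)(14) − (12)(-9) = 136
Σ = -336
Signed area = Σ/2 = -168 (negative ⇒ clockwise traversal).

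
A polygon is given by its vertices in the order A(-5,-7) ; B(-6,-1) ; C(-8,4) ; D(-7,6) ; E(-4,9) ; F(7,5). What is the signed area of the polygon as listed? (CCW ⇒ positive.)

Apply the shoelace (surveyor's) formula: 2A = Σ (x_i·y_{i+1} − x_{i+1}·y_i), indices taken mod 6.
A→B: (-5)(-1) − (-6)(-7) = -37
B→C: (-6)(4) − (-8)(-1) = -32
C→D: (-8)(6) − (-7)(4) = -20
D→E: (-7)(9) − (-4)(6) = -39
E→F: (-4)(5) − (7)(9) = -83
F→A: (7)(-7) − (-5)(5) = -24
Σ = -235
Signed area = Σ/2 = -117.5 (negative ⇒ clockwise traversal).

-117.5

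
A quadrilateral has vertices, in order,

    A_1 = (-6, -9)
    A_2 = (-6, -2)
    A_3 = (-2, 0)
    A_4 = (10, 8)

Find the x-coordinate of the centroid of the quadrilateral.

Apply Gauss's area formula. First the cross-terms c_i = x_i·y_{i+1} − x_{i+1}·y_i:
  -42, -4, -16, -42  ⇒  2A = -104, A = -52.
Then Σ (x_i + x_{i+1})·c_i = 240, so x̄ = 240 / (6·(-52)) = -10/13.

-10/13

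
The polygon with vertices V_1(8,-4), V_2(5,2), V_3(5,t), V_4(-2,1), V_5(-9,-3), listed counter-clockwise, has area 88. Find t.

10

The doubled signed area Σ (x_i y_{i+1} − x_{i+1} y_i) is linear in t.
With t=0 it equals 106; the coefficient of t is 7 (from the two edges through V_3).
So 7·t + 106 = 2·88 = 176 ⇒ t = 10.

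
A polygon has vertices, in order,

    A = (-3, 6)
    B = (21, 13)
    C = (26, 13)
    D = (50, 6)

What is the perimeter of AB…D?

108

|AB| = √((24)² + (7)²) = √625 = 25
|BC| = √((5)² + (0)²) = √25 = 5
|CD| = √((24)² + (-7)²) = √625 = 25
|DA| = √((-53)² + (0)²) = √2809 = 53
Perimeter = 25 + 5 + 25 + 53 = 108.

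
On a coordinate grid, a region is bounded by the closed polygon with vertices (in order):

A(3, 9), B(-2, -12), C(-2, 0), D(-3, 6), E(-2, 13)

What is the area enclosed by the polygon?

Cross-terms: -18, -24, -12, -27, -57  ⇒  Σ = -138
Area = |Σ|/2 = 69.

69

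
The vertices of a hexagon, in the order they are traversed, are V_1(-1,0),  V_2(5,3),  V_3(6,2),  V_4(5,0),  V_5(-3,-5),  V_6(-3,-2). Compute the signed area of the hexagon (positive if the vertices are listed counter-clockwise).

Apply Gauss's area formula: 2A = Σ (x_i·y_{i+1} − x_{i+1}·y_i), indices taken mod 6.
Σ = (-3) + (-8) + (-10) + (-25) + (-9) + (-2) = -57
Signed area = Σ/2 = -28.5 (negative ⇒ clockwise traversal).

-28.5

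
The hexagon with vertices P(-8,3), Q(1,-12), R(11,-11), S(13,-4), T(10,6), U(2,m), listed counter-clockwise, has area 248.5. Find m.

4

Write out the shoelace sum; only the two edges meeting at U involve m:
2·Area = [(10·m − 2·6) + (2·3 − (-8)·m)] + 431
       = 18·m + 425 = 497
⇒ m = 4.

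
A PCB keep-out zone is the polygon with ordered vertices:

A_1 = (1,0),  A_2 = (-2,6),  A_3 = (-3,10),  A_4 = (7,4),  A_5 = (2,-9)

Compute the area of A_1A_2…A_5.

70

Apply Gauss's area formula: 2A = Σ (x_i·y_{i+1} − x_{i+1}·y_i), indices taken mod 5.
Σ = (6) + (-2) + (-82) + (-71) + (9) = -140
Area = |Σ|/2 = 70.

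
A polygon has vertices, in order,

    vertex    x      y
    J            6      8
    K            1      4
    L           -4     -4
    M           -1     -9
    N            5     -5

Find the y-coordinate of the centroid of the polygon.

Apply the shoelace (surveyor's) formula. First the cross-terms c_i = x_i·y_{i+1} − x_{i+1}·y_i:
  16, 12, 32, 50, 70  ⇒  2A = 180, A = 90.
Then Σ (y_i + y_{i+1})·c_i = -714, so ȳ = -714 / (6·90) = -119/90.

-119/90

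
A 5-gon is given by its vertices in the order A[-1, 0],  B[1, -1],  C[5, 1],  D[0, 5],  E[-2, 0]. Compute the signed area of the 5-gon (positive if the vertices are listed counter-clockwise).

21

Σ = (1) + (6) + (25) + (10) + (0) = 42
Signed area = Σ/2 = 21 (positive ⇒ counter-clockwise traversal).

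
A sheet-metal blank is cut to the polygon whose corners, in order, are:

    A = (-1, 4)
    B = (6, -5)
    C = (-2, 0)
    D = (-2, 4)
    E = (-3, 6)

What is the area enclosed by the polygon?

Apply the shoelace formula: 2A = Σ (x_i·y_{i+1} − x_{i+1}·y_i), indices taken mod 5.
A→B: (-1)(-5) − (6)(4) = -19
B→C: (6)(0) − (-2)(-5) = -10
C→D: (-2)(4) − (-2)(0) = -8
D→E: (-2)(6) − (-3)(4) = 0
E→A: (-3)(4) − (-1)(6) = -6
Σ = -43
Area = |Σ|/2 = 21.5.

21.5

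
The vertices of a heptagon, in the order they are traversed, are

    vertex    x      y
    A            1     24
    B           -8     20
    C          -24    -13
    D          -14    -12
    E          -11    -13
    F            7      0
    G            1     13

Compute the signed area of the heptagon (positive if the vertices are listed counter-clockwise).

Apply the shoelace (surveyor's) formula: 2A = Σ (x_i·y_{i+1} − x_{i+1}·y_i), indices taken mod 7.
Cross-terms: 212, 584, 106, 50, 91, 91, 11  ⇒  Σ = 1145
Signed area = Σ/2 = 572.5 (positive ⇒ counter-clockwise traversal).

572.5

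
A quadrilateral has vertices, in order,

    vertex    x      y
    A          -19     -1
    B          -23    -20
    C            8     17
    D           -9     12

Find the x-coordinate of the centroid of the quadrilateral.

Apply the shoelace formula. First the cross-terms c_i = x_i·y_{i+1} − x_{i+1}·y_i:
  357, -231, 249, 237  ⇒  2A = 612, A = 306.
Then Σ (x_i + x_{i+1})·c_i = -18414, so x̄ = -18414 / (6·306) = -341/34.

-341/34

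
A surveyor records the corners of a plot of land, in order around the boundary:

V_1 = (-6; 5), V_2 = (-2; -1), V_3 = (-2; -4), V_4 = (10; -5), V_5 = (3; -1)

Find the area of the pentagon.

43

Apply the shoelace formula: 2A = Σ (x_i·y_{i+1} − x_{i+1}·y_i), indices taken mod 5.
Σ = (16) + (6) + (50) + (5) + (9) = 86
Area = |Σ|/2 = 43.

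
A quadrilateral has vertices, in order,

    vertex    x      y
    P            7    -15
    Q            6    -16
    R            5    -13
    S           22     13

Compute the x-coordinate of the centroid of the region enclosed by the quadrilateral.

1498/135

Apply Gauss's area formula. First the cross-terms c_i = x_i·y_{i+1} − x_{i+1}·y_i:
  -22, 2, 351, -421  ⇒  2A = -90, A = -45.
Then Σ (x_i + x_{i+1})·c_i = -2996, so x̄ = -2996 / (6·(-45)) = 1498/135.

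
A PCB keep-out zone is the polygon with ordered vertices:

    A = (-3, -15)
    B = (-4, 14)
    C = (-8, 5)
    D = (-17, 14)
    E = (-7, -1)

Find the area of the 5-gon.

90

Σ = (-102) + (92) + (-27) + (115) + (102) = 180
Area = |Σ|/2 = 90.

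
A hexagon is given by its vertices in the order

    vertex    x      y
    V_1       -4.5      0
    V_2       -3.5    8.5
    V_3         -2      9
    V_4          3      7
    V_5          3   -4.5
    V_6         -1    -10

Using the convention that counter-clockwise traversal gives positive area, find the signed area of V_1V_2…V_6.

Σ = (-38.25) + (-14.5) + (-41) + (-34.5) + (-34.5) + (-45) = -207.75
Signed area = Σ/2 = -103.875 (negative ⇒ clockwise traversal).

-103.875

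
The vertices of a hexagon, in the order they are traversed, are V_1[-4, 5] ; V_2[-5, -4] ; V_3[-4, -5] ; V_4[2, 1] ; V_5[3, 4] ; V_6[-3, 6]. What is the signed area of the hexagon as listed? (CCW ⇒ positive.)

Apply the surveyor's formula: 2A = Σ (x_i·y_{i+1} − x_{i+1}·y_i), indices taken mod 6.
Cross-terms: 41, 9, 6, 5, 30, 9  ⇒  Σ = 100
Signed area = Σ/2 = 50 (positive ⇒ counter-clockwise traversal).

50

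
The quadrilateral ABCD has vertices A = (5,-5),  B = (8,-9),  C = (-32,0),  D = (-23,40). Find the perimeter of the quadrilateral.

|AB| = √((3)² + (-4)²) = √25 = 5
|BC| = √((-40)² + (9)²) = √1681 = 41
|CD| = √((9)² + (40)²) = √1681 = 41
|DA| = √((28)² + (-45)²) = √2809 = 53
Perimeter = 5 + 41 + 41 + 53 = 140.

140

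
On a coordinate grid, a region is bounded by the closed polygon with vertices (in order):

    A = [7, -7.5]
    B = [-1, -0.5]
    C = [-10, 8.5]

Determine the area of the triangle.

4.5

Σ = (-11) + (-13.5) + (15.5) = -9
Area = |Σ|/2 = 4.5.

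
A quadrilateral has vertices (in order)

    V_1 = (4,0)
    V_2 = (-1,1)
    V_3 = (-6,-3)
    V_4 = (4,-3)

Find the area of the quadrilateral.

Cross-terms: 4, 9, 30, 12  ⇒  Σ = 55
Area = |Σ|/2 = 27.5.

27.5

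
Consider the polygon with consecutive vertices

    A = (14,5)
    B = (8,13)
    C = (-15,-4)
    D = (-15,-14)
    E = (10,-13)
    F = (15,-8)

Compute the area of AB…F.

546

Apply the surveyor's formula: 2A = Σ (x_i·y_{i+1} − x_{i+1}·y_i), indices taken mod 6.
Cross-terms: 142, 163, 150, 335, 115, 187  ⇒  Σ = 1092
Area = |Σ|/2 = 546.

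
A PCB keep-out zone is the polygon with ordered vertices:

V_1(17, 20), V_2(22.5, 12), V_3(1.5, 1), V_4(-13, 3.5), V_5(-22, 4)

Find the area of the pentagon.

Apply Gauss's area formula: 2A = Σ (x_i·y_{i+1} − x_{i+1}·y_i), indices taken mod 5.
Σ = (-246) + (4.5) + (18.25) + (25) + (-508) = -706.25
Area = |Σ|/2 = 353.125.

353.125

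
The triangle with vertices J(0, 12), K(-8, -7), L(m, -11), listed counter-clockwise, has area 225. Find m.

Write out the shoelace sum; only the two edges meeting at L involve m:
2·Area = [((-8)·(-11) − m·(-7)) + (m·12 − 0·(-11))] + 96
       = 19·m + 184 = 450
⇒ m = 14.

14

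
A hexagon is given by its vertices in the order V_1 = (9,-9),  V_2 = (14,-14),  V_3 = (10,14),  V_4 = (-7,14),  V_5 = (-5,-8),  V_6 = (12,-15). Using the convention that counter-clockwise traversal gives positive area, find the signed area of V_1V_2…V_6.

Σ = (0) + (336) + (238) + (126) + (171) + (27) = 898
Signed area = Σ/2 = 449 (positive ⇒ counter-clockwise traversal).

449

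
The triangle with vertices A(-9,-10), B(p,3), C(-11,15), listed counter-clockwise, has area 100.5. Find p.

The doubled signed area Σ (x_i y_{i+1} − x_{i+1} y_i) is linear in p.
With p=0 it equals 251; the coefficient of p is 25 (from the two edges through B).
So 25·p + 251 = 2·100.5 = 201 ⇒ p = -2.

-2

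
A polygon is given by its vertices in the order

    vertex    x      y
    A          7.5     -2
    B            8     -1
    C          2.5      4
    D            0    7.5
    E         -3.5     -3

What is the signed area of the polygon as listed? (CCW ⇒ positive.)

58.75

Apply the shoelace (surveyor's) formula: 2A = Σ (x_i·y_{i+1} − x_{i+1}·y_i), indices taken mod 5.
Σ = (8.5) + (34.5) + (18.75) + (26.25) + (29.5) = 117.5
Signed area = Σ/2 = 58.75 (positive ⇒ counter-clockwise traversal).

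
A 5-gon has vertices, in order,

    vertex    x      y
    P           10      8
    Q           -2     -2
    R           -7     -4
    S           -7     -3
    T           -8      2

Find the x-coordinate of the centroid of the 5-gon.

Apply the shoelace (surveyor's) formula. First the cross-terms c_i = x_i·y_{i+1} − x_{i+1}·y_i:
  -4, -6, -7, -38, -84  ⇒  2A = -139, A = -69.5.
Then Σ (x_i + x_{i+1})·c_i = 522, so x̄ = 522 / (6·(-69.5)) = -174/139.

-174/139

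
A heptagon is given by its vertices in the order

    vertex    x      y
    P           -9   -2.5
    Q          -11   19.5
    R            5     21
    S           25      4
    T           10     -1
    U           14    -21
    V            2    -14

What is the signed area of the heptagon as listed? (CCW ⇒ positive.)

-791.25

Apply Gauss's area formula: 2A = Σ (x_i·y_{i+1} − x_{i+1}·y_i), indices taken mod 7.
Cross-terms: -203, -328.5, -505, -65, -196, -154, -131  ⇒  Σ = -1582.5
Signed area = Σ/2 = -791.25 (negative ⇒ clockwise traversal).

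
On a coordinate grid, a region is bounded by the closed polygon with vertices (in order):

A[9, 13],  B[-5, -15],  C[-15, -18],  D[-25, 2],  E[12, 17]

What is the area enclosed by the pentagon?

565.5

Apply Gauss's area formula: 2A = Σ (x_i·y_{i+1} − x_{i+1}·y_i), indices taken mod 5.
Σ = (-70) + (-135) + (-480) + (-449) + (3) = -1131
Area = |Σ|/2 = 565.5.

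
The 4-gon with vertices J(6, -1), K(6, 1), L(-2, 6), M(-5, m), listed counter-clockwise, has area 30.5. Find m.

3

Write out the shoelace sum; only the two edges meeting at M involve m:
2·Area = [((-2)·m − (-5)·6) + ((-5)·(-1) − 6·m)] + 50
       = -8·m + 85 = 61
⇒ m = 3.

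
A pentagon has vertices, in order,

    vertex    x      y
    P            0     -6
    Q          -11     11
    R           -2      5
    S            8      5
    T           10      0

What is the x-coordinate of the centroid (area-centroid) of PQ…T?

215/259

Apply Gauss's area formula. First the cross-terms c_i = x_i·y_{i+1} − x_{i+1}·y_i:
  -66, -33, -50, -50, -60  ⇒  2A = -259, A = -129.5.
Then Σ (x_i + x_{i+1})·c_i = -645, so x̄ = -645 / (6·(-129.5)) = 215/259.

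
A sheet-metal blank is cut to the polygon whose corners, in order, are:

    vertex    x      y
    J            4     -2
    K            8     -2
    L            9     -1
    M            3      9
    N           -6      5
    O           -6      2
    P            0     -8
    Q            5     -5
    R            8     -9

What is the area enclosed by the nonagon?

Apply the shoelace formula: 2A = Σ (x_i·y_{i+1} − x_{i+1}·y_i), indices taken mod 9.
Cross-terms: 8, 10, 84, 69, 18, 48, 40, -5, 20  ⇒  Σ = 292
Area = |Σ|/2 = 146.

146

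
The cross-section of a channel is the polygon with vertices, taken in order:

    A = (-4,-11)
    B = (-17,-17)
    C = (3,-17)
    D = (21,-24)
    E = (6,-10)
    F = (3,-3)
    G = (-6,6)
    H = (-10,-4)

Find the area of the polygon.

Apply Gauss's area formula: 2A = Σ (x_i·y_{i+1} − x_{i+1}·y_i), indices taken mod 8.
Σ = (-119) + (340) + (285) + (-66) + (12) + (0) + (84) + (94) = 630
Area = |Σ|/2 = 315.

315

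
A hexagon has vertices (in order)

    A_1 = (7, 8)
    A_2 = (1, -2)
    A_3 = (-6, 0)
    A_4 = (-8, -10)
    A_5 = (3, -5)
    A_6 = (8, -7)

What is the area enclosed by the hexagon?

114

Σ = (-22) + (-12) + (60) + (70) + (19) + (113) = 228
Area = |Σ|/2 = 114.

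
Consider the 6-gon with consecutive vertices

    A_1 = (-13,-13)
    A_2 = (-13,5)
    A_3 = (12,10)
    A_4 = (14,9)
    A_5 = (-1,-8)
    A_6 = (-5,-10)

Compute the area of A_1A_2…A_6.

Apply the surveyor's formula: 2A = Σ (x_i·y_{i+1} − x_{i+1}·y_i), indices taken mod 6.
Σ = (-234) + (-190) + (-32) + (-103) + (-30) + (-65) = -654
Area = |Σ|/2 = 327.

327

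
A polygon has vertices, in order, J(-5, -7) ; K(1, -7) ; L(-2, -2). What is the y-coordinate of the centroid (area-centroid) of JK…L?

Apply the shoelace (surveyor's) formula. First the cross-terms c_i = x_i·y_{i+1} − x_{i+1}·y_i:
  42, -16, 4  ⇒  2A = 30, A = 15.
Then Σ (y_i + y_{i+1})·c_i = -480, so ȳ = -480 / (6·15) = -16/3.

-16/3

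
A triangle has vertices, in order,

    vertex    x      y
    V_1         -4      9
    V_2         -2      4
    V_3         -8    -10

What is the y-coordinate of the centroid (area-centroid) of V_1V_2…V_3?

1

Apply the shoelace (surveyor's) formula. First the cross-terms c_i = x_i·y_{i+1} − x_{i+1}·y_i:
  2, 52, -112  ⇒  2A = -58, A = -29.
Then Σ (y_i + y_{i+1})·c_i = -174, so ȳ = -174 / (6·(-29)) = 1.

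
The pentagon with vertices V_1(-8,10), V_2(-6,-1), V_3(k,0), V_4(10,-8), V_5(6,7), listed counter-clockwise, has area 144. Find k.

Write out the shoelace sum; only the two edges meeting at V_3 involve k:
2·Area = [((-6)·0 − k·(-1)) + (k·(-8) − 10·0)] + 302
       = -7·k + 302 = 288
⇒ k = 2.

2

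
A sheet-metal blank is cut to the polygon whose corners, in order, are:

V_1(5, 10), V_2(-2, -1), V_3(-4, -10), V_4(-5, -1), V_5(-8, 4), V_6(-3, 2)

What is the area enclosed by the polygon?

43.5

Apply the surveyor's formula: 2A = Σ (x_i·y_{i+1} − x_{i+1}·y_i), indices taken mod 6.
Σ = (15) + (16) + (-46) + (-28) + (-4) + (-40) = -87
Area = |Σ|/2 = 43.5.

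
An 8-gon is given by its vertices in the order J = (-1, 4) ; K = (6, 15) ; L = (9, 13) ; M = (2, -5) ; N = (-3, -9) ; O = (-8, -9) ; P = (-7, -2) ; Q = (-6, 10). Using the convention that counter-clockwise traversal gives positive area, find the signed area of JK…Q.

Apply Gauss's area formula: 2A = Σ (x_i·y_{i+1} − x_{i+1}·y_i), indices taken mod 8.
Cross-terms: -39, -57, -71, -33, -45, -47, -82, -14  ⇒  Σ = -388
Signed area = Σ/2 = -194 (negative ⇒ clockwise traversal).

-194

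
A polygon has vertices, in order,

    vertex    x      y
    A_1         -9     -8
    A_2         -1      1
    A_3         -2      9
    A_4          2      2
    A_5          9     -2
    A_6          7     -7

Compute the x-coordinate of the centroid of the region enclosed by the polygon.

Apply Gauss's area formula. First the cross-terms c_i = x_i·y_{i+1} − x_{i+1}·y_i:
  -17, -7, -22, -22, -49, -119  ⇒  2A = -236, A = -118.
Then Σ (x_i + x_{i+1})·c_i = -597, so x̄ = -597 / (6·(-118)) = 199/236.

199/236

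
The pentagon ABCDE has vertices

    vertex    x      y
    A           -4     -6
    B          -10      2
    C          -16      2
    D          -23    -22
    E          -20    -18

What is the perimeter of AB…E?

66

|AB| = √((-6)² + (8)²) = √100 = 10
|BC| = √((-6)² + (0)²) = √36 = 6
|CD| = √((-7)² + (-24)²) = √625 = 25
|DE| = √((3)² + (4)²) = √25 = 5
|EA| = √((16)² + (12)²) = √400 = 20
Perimeter = 10 + 6 + 25 + 5 + 20 = 66.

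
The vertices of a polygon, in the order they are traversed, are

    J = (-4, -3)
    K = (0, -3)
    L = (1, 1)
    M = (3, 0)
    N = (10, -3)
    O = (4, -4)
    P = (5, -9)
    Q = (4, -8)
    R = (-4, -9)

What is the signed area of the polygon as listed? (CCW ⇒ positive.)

Cross-terms: 12, 3, -3, -9, -28, -16, -4, -68, -24  ⇒  Σ = -137
Signed area = Σ/2 = -68.5 (negative ⇒ clockwise traversal).

-68.5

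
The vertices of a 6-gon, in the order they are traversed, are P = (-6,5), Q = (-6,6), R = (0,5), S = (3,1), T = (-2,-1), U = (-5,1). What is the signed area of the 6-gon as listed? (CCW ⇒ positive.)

Σ = (-6) + (-30) + (-15) + (-1) + (-7) + (-19) = -78
Signed area = Σ/2 = -39 (negative ⇒ clockwise traversal).

-39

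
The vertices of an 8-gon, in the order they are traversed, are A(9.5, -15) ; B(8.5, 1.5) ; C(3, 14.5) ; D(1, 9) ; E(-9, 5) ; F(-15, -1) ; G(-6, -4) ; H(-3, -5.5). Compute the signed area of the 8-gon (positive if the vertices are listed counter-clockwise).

Apply Gauss's area formula: 2A = Σ (x_i·y_{i+1} − x_{i+1}·y_i), indices taken mod 8.
Σ = (141.75) + (118.75) + (12.5) + (86) + (84) + (54) + (21) + (97.25) = 615.25
Signed area = Σ/2 = 307.625 (positive ⇒ counter-clockwise traversal).

307.625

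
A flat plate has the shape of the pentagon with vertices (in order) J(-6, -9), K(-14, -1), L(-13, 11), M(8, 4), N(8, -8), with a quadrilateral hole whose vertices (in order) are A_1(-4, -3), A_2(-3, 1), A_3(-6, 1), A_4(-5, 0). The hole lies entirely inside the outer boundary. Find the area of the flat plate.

316.5

Outer boundary:
Apply Gauss's area formula: 2A = Σ (x_i·y_{i+1} − x_{i+1}·y_i), indices taken mod 5.
Σ = (-120) + (-167) + (-140) + (-96) + (-120) = -643
Area = |Σ|/2 = 321.5.
Hole:
Apply Gauss's area formula: 2A = Σ (x_i·y_{i+1} − x_{i+1}·y_i), indices taken mod 4.
Σ = (-13) + (3) + (5) + (15) = 10
Area = |Σ|/2 = 5.
Net area = 321.5 − 5 = 316.5.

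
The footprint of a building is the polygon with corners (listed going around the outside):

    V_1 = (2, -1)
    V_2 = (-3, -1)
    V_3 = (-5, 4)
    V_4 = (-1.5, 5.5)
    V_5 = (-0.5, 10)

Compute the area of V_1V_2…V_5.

Apply the shoelace formula: 2A = Σ (x_i·y_{i+1} − x_{i+1}·y_i), indices taken mod 5.
V_1→V_2: (2)(-1) − (-3)(-1) = -5
V_2→V_3: (-3)(4) − (-5)(-1) = -17
V_3→V_4: (-5)(5.5) − (-1.5)(4) = -21.5
V_4→V_5: (-1.5)(10) − (-0.5)(5.5) = -12.25
V_5→V_1: (-0.5)(-1) − (2)(10) = -19.5
Σ = -75.25
Area = |Σ|/2 = 37.625.

37.625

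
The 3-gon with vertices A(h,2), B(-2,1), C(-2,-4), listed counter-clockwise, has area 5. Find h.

0

Write out the shoelace sum; only the two edges meeting at A involve h:
2·Area = [((-2)·2 − h·(-4)) + (h·1 − (-2)·2)] + 10
       = 5·h + 10 = 10
⇒ h = 0.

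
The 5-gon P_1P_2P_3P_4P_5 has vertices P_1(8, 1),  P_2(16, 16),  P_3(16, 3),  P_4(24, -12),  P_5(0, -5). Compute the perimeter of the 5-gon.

|P_1P_2| = √((8)² + (15)²) = √289 = 17
|P_2P_3| = √((0)² + (-13)²) = √169 = 13
|P_3P_4| = √((8)² + (-15)²) = √289 = 17
|P_4P_5| = √((-24)² + (7)²) = √625 = 25
|P_5P_1| = √((8)² + (6)²) = √100 = 10
Perimeter = 17 + 13 + 17 + 25 + 10 = 82.

82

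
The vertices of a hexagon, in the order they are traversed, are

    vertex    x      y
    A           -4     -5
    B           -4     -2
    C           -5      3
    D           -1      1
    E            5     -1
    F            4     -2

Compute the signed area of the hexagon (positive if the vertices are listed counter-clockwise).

-37

Σ = (-12) + (-22) + (-2) + (-4) + (-6) + (-28) = -74
Signed area = Σ/2 = -37 (negative ⇒ clockwise traversal).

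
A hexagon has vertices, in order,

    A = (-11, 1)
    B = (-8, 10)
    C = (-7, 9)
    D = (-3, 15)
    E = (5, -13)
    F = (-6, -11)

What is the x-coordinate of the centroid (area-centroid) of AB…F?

Apply the shoelace (surveyor's) formula. First the cross-terms c_i = x_i·y_{i+1} − x_{i+1}·y_i:
  -102, -2, -78, -36, -133, -127  ⇒  2A = -478, A = -239.
Then Σ (x_i + x_{i+1})·c_i = 4968, so x̄ = 4968 / (6·(-239)) = -828/239.

-828/239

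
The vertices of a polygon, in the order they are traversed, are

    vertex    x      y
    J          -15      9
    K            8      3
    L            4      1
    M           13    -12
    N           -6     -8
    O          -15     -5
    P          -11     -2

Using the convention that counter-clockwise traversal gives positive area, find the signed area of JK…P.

-301

Σ = (-117) + (-4) + (-61) + (-176) + (-90) + (-25) + (-129) = -602
Signed area = Σ/2 = -301 (negative ⇒ clockwise traversal).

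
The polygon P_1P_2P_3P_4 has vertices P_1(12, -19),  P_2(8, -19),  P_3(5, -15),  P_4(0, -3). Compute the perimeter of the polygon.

42

|P_1P_2| = √((-4)² + (0)²) = √16 = 4
|P_2P_3| = √((-3)² + (4)²) = √25 = 5
|P_3P_4| = √((-5)² + (12)²) = √169 = 13
|P_4P_1| = √((12)² + (-16)²) = √400 = 20
Perimeter = 4 + 5 + 13 + 20 = 42.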